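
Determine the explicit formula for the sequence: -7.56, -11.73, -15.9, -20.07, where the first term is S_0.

Check differences: -11.73 - -7.56 = -4.17
-15.9 - -11.73 = -4.17
Common difference d = -4.17.
First term a = -7.56.
Formula: S_i = -7.56 - 4.17*i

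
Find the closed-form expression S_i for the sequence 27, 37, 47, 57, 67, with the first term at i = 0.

Check differences: 37 - 27 = 10
47 - 37 = 10
Common difference d = 10.
First term a = 27.
Formula: S_i = 27 + 10*i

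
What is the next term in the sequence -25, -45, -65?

Differences: -45 - -25 = -20
This is an arithmetic sequence with common difference d = -20.
Next term = -65 + -20 = -85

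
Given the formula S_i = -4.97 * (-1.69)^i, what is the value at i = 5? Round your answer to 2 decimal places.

S_5 = -4.97 * (-1.69)^5 ≈ -4.97 * -13.7858 ≈ 68.52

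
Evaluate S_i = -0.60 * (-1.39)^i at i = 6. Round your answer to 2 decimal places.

S_6 = -0.6 * (-1.39)^6 ≈ -0.6 * 7.2125 ≈ -4.33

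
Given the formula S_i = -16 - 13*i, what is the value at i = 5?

S_5 = -16 + -13*5 = -16 + -65 = -81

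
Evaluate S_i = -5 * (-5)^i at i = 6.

S_6 = -5 * (-5)^6 = -5 * 15625 = -78125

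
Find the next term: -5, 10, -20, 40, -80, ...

Ratios: 10 / -5 = -2.0
This is a geometric sequence with common ratio r = -2.
Next term = -80 * -2 = 160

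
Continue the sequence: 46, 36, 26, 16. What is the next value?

Differences: 36 - 46 = -10
This is an arithmetic sequence with common difference d = -10.
Next term = 16 + -10 = 6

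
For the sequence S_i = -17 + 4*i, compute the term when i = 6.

S_6 = -17 + 4*6 = -17 + 24 = 7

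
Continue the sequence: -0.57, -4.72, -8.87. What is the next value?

Differences: -4.72 - -0.57 = -4.15
This is an arithmetic sequence with common difference d = -4.15.
Next term = -8.87 + -4.15 = -13.02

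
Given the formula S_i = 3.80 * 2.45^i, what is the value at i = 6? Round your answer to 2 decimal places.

S_6 = 3.8 * 2.45^6 ≈ 3.8 * 216.2701 ≈ 821.83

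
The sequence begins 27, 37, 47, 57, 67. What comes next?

Differences: 37 - 27 = 10
This is an arithmetic sequence with common difference d = 10.
Next term = 67 + 10 = 77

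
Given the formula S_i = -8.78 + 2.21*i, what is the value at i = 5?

S_5 = -8.78 + 2.21*5 = -8.78 + 11.05 = 2.27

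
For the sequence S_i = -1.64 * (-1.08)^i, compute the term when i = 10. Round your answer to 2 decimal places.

S_10 = -1.64 * (-1.08)^10 ≈ -1.64 * 2.1589 ≈ -3.54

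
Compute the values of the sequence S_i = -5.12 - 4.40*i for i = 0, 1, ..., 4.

This is an arithmetic sequence.
i=0: S_0 = -5.12 + -4.4*0 = -5.12
i=1: S_1 = -5.12 + -4.4*1 = -9.52
i=2: S_2 = -5.12 + -4.4*2 = -13.92
i=3: S_3 = -5.12 + -4.4*3 = -18.32
i=4: S_4 = -5.12 + -4.4*4 = -22.72
The first 5 terms are: [-5.12, -9.52, -13.92, -18.32, -22.72]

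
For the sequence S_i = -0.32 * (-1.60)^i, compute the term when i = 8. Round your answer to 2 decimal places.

S_8 = -0.32 * (-1.6)^8 ≈ -0.32 * 42.9497 ≈ -13.74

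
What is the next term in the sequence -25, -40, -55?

Differences: -40 - -25 = -15
This is an arithmetic sequence with common difference d = -15.
Next term = -55 + -15 = -70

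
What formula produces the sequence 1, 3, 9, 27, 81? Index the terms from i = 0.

Check ratios: 3 / 1 = 3.0
Common ratio r = 3.
First term a = 1.
Formula: S_i = 1 * 3^i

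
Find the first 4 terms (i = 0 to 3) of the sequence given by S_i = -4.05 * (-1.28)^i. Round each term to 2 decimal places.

This is a geometric sequence.
i=0: S_0 = -4.05 * (-1.28)^0 = -4.05
i=1: S_1 = -4.05 * (-1.28)^1 ≈ 5.18
i=2: S_2 = -4.05 * (-1.28)^2 ≈ -6.64
i=3: S_3 = -4.05 * (-1.28)^3 ≈ 8.49
The first 4 terms are: [-4.05, 5.18, -6.64, 8.49]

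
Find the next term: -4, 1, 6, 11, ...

Differences: 1 - -4 = 5
This is an arithmetic sequence with common difference d = 5.
Next term = 11 + 5 = 16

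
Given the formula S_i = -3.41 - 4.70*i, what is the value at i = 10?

S_10 = -3.41 + -4.7*10 = -3.41 + -47.0 = -50.41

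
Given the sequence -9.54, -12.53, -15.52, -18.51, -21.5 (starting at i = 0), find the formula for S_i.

Check differences: -12.53 - -9.54 = -2.99
-15.52 - -12.53 = -2.99
Common difference d = -2.99.
First term a = -9.54.
Formula: S_i = -9.54 - 2.99*i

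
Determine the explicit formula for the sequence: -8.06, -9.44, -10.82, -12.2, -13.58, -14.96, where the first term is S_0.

Check differences: -9.44 - -8.06 = -1.38
-10.82 - -9.44 = -1.38
Common difference d = -1.38.
First term a = -8.06.
Formula: S_i = -8.06 - 1.38*i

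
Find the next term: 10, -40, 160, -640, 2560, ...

Ratios: -40 / 10 = -4.0
This is a geometric sequence with common ratio r = -4.
Next term = 2560 * -4 = -10240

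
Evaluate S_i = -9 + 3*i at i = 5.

S_5 = -9 + 3*5 = -9 + 15 = 6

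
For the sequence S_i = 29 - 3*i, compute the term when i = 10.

S_10 = 29 + -3*10 = 29 + -30 = -1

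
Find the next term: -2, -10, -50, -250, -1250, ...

Ratios: -10 / -2 = 5.0
This is a geometric sequence with common ratio r = 5.
Next term = -1250 * 5 = -6250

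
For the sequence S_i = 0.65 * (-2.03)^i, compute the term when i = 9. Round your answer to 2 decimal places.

S_9 = 0.65 * (-2.03)^9 ≈ 0.65 * -585.4157 ≈ -380.52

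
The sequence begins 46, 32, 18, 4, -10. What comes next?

Differences: 32 - 46 = -14
This is an arithmetic sequence with common difference d = -14.
Next term = -10 + -14 = -24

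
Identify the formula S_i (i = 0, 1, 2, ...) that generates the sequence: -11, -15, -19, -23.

Check differences: -15 - -11 = -4
-19 - -15 = -4
Common difference d = -4.
First term a = -11.
Formula: S_i = -11 - 4*i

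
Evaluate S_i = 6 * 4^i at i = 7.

S_7 = 6 * 4^7 = 6 * 16384 = 98304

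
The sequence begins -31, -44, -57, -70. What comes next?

Differences: -44 - -31 = -13
This is an arithmetic sequence with common difference d = -13.
Next term = -70 + -13 = -83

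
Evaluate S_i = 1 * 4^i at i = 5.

S_5 = 1 * 4^5 = 1 * 1024 = 1024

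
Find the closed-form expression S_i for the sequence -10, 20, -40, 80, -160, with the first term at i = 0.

Check ratios: 20 / -10 = -2.0
Common ratio r = -2.
First term a = -10.
Formula: S_i = -10 * (-2)^i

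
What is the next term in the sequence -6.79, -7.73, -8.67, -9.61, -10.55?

Differences: -7.73 - -6.79 = -0.94
This is an arithmetic sequence with common difference d = -0.94.
Next term = -10.55 + -0.94 = -11.49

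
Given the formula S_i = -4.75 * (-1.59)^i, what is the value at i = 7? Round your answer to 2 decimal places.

S_7 = -4.75 * (-1.59)^7 ≈ -4.75 * -25.6909 ≈ 122.03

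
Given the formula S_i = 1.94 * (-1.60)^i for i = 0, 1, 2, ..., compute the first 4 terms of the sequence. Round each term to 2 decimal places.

This is a geometric sequence.
i=0: S_0 = 1.94 * (-1.6)^0 = 1.94
i=1: S_1 = 1.94 * (-1.6)^1 ≈ -3.1
i=2: S_2 = 1.94 * (-1.6)^2 ≈ 4.97
i=3: S_3 = 1.94 * (-1.6)^3 ≈ -7.95
The first 4 terms are: [1.94, -3.1, 4.97, -7.95]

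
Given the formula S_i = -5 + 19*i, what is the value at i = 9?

S_9 = -5 + 19*9 = -5 + 171 = 166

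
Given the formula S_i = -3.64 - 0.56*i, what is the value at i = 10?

S_10 = -3.64 + -0.56*10 = -3.64 + -5.6 = -9.24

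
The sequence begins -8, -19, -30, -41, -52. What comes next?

Differences: -19 - -8 = -11
This is an arithmetic sequence with common difference d = -11.
Next term = -52 + -11 = -63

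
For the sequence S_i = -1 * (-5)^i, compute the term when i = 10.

S_10 = -1 * (-5)^10 = -1 * 9765625 = -9765625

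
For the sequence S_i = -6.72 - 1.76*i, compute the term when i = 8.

S_8 = -6.72 + -1.76*8 = -6.72 + -14.08 = -20.8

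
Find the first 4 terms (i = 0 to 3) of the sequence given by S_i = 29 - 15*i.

This is an arithmetic sequence.
i=0: S_0 = 29 + -15*0 = 29
i=1: S_1 = 29 + -15*1 = 14
i=2: S_2 = 29 + -15*2 = -1
i=3: S_3 = 29 + -15*3 = -16
The first 4 terms are: [29, 14, -1, -16]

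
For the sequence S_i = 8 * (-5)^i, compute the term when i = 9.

S_9 = 8 * (-5)^9 = 8 * -1953125 = -15625000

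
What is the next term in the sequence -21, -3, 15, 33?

Differences: -3 - -21 = 18
This is an arithmetic sequence with common difference d = 18.
Next term = 33 + 18 = 51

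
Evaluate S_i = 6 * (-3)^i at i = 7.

S_7 = 6 * (-3)^7 = 6 * -2187 = -13122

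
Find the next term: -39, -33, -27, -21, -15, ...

Differences: -33 - -39 = 6
This is an arithmetic sequence with common difference d = 6.
Next term = -15 + 6 = -9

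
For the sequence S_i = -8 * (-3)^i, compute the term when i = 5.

S_5 = -8 * (-3)^5 = -8 * -243 = 1944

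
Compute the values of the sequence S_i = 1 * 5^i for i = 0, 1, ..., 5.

This is a geometric sequence.
i=0: S_0 = 1 * 5^0 = 1
i=1: S_1 = 1 * 5^1 = 5
i=2: S_2 = 1 * 5^2 = 25
i=3: S_3 = 1 * 5^3 = 125
i=4: S_4 = 1 * 5^4 = 625
i=5: S_5 = 1 * 5^5 = 3125
The first 6 terms are: [1, 5, 25, 125, 625, 3125]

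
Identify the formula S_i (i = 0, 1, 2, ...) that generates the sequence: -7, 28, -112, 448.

Check ratios: 28 / -7 = -4.0
Common ratio r = -4.
First term a = -7.
Formula: S_i = -7 * (-4)^i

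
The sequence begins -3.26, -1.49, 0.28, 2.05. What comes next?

Differences: -1.49 - -3.26 = 1.77
This is an arithmetic sequence with common difference d = 1.77.
Next term = 2.05 + 1.77 = 3.82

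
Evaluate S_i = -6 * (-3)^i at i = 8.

S_8 = -6 * (-3)^8 = -6 * 6561 = -39366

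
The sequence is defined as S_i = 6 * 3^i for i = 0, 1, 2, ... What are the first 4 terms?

This is a geometric sequence.
i=0: S_0 = 6 * 3^0 = 6
i=1: S_1 = 6 * 3^1 = 18
i=2: S_2 = 6 * 3^2 = 54
i=3: S_3 = 6 * 3^3 = 162
The first 4 terms are: [6, 18, 54, 162]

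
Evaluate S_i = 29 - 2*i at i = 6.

S_6 = 29 + -2*6 = 29 + -12 = 17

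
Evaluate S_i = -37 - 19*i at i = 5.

S_5 = -37 + -19*5 = -37 + -95 = -132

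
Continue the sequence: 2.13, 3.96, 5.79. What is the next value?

Differences: 3.96 - 2.13 = 1.83
This is an arithmetic sequence with common difference d = 1.83.
Next term = 5.79 + 1.83 = 7.62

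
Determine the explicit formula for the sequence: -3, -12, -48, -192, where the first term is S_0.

Check ratios: -12 / -3 = 4.0
Common ratio r = 4.
First term a = -3.
Formula: S_i = -3 * 4^i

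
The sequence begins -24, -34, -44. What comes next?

Differences: -34 - -24 = -10
This is an arithmetic sequence with common difference d = -10.
Next term = -44 + -10 = -54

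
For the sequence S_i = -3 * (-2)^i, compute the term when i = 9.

S_9 = -3 * (-2)^9 = -3 * -512 = 1536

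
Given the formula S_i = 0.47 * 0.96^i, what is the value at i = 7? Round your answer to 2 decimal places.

S_7 = 0.47 * 0.96^7 ≈ 0.47 * 0.7514 ≈ 0.35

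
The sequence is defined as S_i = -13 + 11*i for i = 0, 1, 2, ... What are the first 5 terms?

This is an arithmetic sequence.
i=0: S_0 = -13 + 11*0 = -13
i=1: S_1 = -13 + 11*1 = -2
i=2: S_2 = -13 + 11*2 = 9
i=3: S_3 = -13 + 11*3 = 20
i=4: S_4 = -13 + 11*4 = 31
The first 5 terms are: [-13, -2, 9, 20, 31]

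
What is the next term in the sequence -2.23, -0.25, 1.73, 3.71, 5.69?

Differences: -0.25 - -2.23 = 1.98
This is an arithmetic sequence with common difference d = 1.98.
Next term = 5.69 + 1.98 = 7.67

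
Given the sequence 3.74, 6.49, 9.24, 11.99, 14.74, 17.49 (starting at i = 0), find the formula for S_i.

Check differences: 6.49 - 3.74 = 2.75
9.24 - 6.49 = 2.75
Common difference d = 2.75.
First term a = 3.74.
Formula: S_i = 3.74 + 2.75*i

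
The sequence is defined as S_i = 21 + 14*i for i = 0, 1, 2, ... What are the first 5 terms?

This is an arithmetic sequence.
i=0: S_0 = 21 + 14*0 = 21
i=1: S_1 = 21 + 14*1 = 35
i=2: S_2 = 21 + 14*2 = 49
i=3: S_3 = 21 + 14*3 = 63
i=4: S_4 = 21 + 14*4 = 77
The first 5 terms are: [21, 35, 49, 63, 77]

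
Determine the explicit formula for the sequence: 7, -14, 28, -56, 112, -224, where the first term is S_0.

Check ratios: -14 / 7 = -2.0
Common ratio r = -2.
First term a = 7.
Formula: S_i = 7 * (-2)^i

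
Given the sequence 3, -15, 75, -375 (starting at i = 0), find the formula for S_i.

Check ratios: -15 / 3 = -5.0
Common ratio r = -5.
First term a = 3.
Formula: S_i = 3 * (-5)^i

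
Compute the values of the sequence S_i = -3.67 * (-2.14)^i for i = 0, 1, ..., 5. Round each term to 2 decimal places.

This is a geometric sequence.
i=0: S_0 = -3.67 * (-2.14)^0 = -3.67
i=1: S_1 = -3.67 * (-2.14)^1 ≈ 7.85
i=2: S_2 = -3.67 * (-2.14)^2 ≈ -16.81
i=3: S_3 = -3.67 * (-2.14)^3 ≈ 35.97
i=4: S_4 = -3.67 * (-2.14)^4 ≈ -76.97
i=5: S_5 = -3.67 * (-2.14)^5 ≈ 164.72
The first 6 terms are: [-3.67, 7.85, -16.81, 35.97, -76.97, 164.72]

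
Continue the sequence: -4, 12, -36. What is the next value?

Ratios: 12 / -4 = -3.0
This is a geometric sequence with common ratio r = -3.
Next term = -36 * -3 = 108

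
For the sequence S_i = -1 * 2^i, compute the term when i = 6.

S_6 = -1 * 2^6 = -1 * 64 = -64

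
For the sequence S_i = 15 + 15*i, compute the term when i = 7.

S_7 = 15 + 15*7 = 15 + 105 = 120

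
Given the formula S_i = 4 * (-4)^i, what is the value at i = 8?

S_8 = 4 * (-4)^8 = 4 * 65536 = 262144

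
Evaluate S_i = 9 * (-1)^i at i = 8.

S_8 = 9 * (-1)^8 = 9 * 1 = 9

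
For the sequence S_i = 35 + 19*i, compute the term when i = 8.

S_8 = 35 + 19*8 = 35 + 152 = 187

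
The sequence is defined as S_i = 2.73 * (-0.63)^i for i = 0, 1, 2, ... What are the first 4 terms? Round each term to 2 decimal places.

This is a geometric sequence.
i=0: S_0 = 2.73 * (-0.63)^0 = 2.73
i=1: S_1 = 2.73 * (-0.63)^1 ≈ -1.72
i=2: S_2 = 2.73 * (-0.63)^2 ≈ 1.08
i=3: S_3 = 2.73 * (-0.63)^3 ≈ -0.68
The first 4 terms are: [2.73, -1.72, 1.08, -0.68]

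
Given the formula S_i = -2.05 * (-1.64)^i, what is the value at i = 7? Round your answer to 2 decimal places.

S_7 = -2.05 * (-1.64)^7 ≈ -2.05 * -31.9085 ≈ 65.41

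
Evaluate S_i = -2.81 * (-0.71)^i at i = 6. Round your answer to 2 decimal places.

S_6 = -2.81 * (-0.71)^6 ≈ -2.81 * 0.1281 ≈ -0.36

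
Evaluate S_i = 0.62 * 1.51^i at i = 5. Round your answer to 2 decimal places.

S_5 = 0.62 * 1.51^5 ≈ 0.62 * 7.8503 ≈ 4.87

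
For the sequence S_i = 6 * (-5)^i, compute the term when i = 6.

S_6 = 6 * (-5)^6 = 6 * 15625 = 93750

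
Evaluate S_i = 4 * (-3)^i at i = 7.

S_7 = 4 * (-3)^7 = 4 * -2187 = -8748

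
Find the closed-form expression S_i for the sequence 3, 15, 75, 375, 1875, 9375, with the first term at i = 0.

Check ratios: 15 / 3 = 5.0
Common ratio r = 5.
First term a = 3.
Formula: S_i = 3 * 5^i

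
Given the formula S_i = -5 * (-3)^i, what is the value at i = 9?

S_9 = -5 * (-3)^9 = -5 * -19683 = 98415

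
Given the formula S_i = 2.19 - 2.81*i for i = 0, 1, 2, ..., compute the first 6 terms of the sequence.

This is an arithmetic sequence.
i=0: S_0 = 2.19 + -2.81*0 = 2.19
i=1: S_1 = 2.19 + -2.81*1 = -0.62
i=2: S_2 = 2.19 + -2.81*2 = -3.43
i=3: S_3 = 2.19 + -2.81*3 = -6.24
i=4: S_4 = 2.19 + -2.81*4 = -9.05
i=5: S_5 = 2.19 + -2.81*5 = -11.86
The first 6 terms are: [2.19, -0.62, -3.43, -6.24, -9.05, -11.86]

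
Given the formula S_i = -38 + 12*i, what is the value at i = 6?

S_6 = -38 + 12*6 = -38 + 72 = 34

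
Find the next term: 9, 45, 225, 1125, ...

Ratios: 45 / 9 = 5.0
This is a geometric sequence with common ratio r = 5.
Next term = 1125 * 5 = 5625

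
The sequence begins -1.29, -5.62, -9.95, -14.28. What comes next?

Differences: -5.62 - -1.29 = -4.33
This is an arithmetic sequence with common difference d = -4.33.
Next term = -14.28 + -4.33 = -18.61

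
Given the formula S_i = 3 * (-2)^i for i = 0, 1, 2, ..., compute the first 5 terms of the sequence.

This is a geometric sequence.
i=0: S_0 = 3 * (-2)^0 = 3
i=1: S_1 = 3 * (-2)^1 = -6
i=2: S_2 = 3 * (-2)^2 = 12
i=3: S_3 = 3 * (-2)^3 = -24
i=4: S_4 = 3 * (-2)^4 = 48
The first 5 terms are: [3, -6, 12, -24, 48]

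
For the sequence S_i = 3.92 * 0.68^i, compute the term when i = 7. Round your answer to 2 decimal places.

S_7 = 3.92 * 0.68^7 ≈ 3.92 * 0.0672 ≈ 0.26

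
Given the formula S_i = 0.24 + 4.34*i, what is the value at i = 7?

S_7 = 0.24 + 4.34*7 = 0.24 + 30.38 = 30.62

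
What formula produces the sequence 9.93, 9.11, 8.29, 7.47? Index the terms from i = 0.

Check differences: 9.11 - 9.93 = -0.82
8.29 - 9.11 = -0.82
Common difference d = -0.82.
First term a = 9.93.
Formula: S_i = 9.93 - 0.82*i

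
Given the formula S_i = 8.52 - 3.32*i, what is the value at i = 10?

S_10 = 8.52 + -3.32*10 = 8.52 + -33.2 = -24.68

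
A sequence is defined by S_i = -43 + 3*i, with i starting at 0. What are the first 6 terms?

This is an arithmetic sequence.
i=0: S_0 = -43 + 3*0 = -43
i=1: S_1 = -43 + 3*1 = -40
i=2: S_2 = -43 + 3*2 = -37
i=3: S_3 = -43 + 3*3 = -34
i=4: S_4 = -43 + 3*4 = -31
i=5: S_5 = -43 + 3*5 = -28
The first 6 terms are: [-43, -40, -37, -34, -31, -28]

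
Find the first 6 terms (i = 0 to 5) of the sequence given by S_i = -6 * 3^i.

This is a geometric sequence.
i=0: S_0 = -6 * 3^0 = -6
i=1: S_1 = -6 * 3^1 = -18
i=2: S_2 = -6 * 3^2 = -54
i=3: S_3 = -6 * 3^3 = -162
i=4: S_4 = -6 * 3^4 = -486
i=5: S_5 = -6 * 3^5 = -1458
The first 6 terms are: [-6, -18, -54, -162, -486, -1458]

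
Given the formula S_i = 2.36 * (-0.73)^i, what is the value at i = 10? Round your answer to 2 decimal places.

S_10 = 2.36 * (-0.73)^10 ≈ 2.36 * 0.043 ≈ 0.1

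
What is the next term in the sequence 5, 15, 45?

Ratios: 15 / 5 = 3.0
This is a geometric sequence with common ratio r = 3.
Next term = 45 * 3 = 135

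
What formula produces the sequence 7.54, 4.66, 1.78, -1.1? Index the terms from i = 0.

Check differences: 4.66 - 7.54 = -2.88
1.78 - 4.66 = -2.88
Common difference d = -2.88.
First term a = 7.54.
Formula: S_i = 7.54 - 2.88*i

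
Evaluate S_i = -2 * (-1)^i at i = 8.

S_8 = -2 * (-1)^8 = -2 * 1 = -2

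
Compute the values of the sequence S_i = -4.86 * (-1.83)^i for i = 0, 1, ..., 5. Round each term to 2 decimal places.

This is a geometric sequence.
i=0: S_0 = -4.86 * (-1.83)^0 = -4.86
i=1: S_1 = -4.86 * (-1.83)^1 ≈ 8.89
i=2: S_2 = -4.86 * (-1.83)^2 ≈ -16.28
i=3: S_3 = -4.86 * (-1.83)^3 ≈ 29.78
i=4: S_4 = -4.86 * (-1.83)^4 ≈ -54.51
i=5: S_5 = -4.86 * (-1.83)^5 ≈ 99.75
The first 6 terms are: [-4.86, 8.89, -16.28, 29.78, -54.51, 99.75]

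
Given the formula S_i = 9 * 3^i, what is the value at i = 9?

S_9 = 9 * 3^9 = 9 * 19683 = 177147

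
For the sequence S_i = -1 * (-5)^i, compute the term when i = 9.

S_9 = -1 * (-5)^9 = -1 * -1953125 = 1953125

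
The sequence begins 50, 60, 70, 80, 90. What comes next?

Differences: 60 - 50 = 10
This is an arithmetic sequence with common difference d = 10.
Next term = 90 + 10 = 100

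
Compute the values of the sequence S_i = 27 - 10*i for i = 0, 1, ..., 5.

This is an arithmetic sequence.
i=0: S_0 = 27 + -10*0 = 27
i=1: S_1 = 27 + -10*1 = 17
i=2: S_2 = 27 + -10*2 = 7
i=3: S_3 = 27 + -10*3 = -3
i=4: S_4 = 27 + -10*4 = -13
i=5: S_5 = 27 + -10*5 = -23
The first 6 terms are: [27, 17, 7, -3, -13, -23]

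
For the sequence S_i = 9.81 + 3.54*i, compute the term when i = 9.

S_9 = 9.81 + 3.54*9 = 9.81 + 31.86 = 41.67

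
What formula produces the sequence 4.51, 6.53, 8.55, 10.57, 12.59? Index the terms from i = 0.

Check differences: 6.53 - 4.51 = 2.02
8.55 - 6.53 = 2.02
Common difference d = 2.02.
First term a = 4.51.
Formula: S_i = 4.51 + 2.02*i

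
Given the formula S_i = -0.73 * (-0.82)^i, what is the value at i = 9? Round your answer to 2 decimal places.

S_9 = -0.73 * (-0.82)^9 ≈ -0.73 * -0.1676 ≈ 0.12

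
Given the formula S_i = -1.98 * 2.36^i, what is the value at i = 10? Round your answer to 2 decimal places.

S_10 = -1.98 * 2.36^10 ≈ -1.98 * 5359.4476 ≈ -10611.71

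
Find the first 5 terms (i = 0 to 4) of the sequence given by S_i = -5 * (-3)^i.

This is a geometric sequence.
i=0: S_0 = -5 * (-3)^0 = -5
i=1: S_1 = -5 * (-3)^1 = 15
i=2: S_2 = -5 * (-3)^2 = -45
i=3: S_3 = -5 * (-3)^3 = 135
i=4: S_4 = -5 * (-3)^4 = -405
The first 5 terms are: [-5, 15, -45, 135, -405]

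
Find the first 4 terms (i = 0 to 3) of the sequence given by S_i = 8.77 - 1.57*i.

This is an arithmetic sequence.
i=0: S_0 = 8.77 + -1.57*0 = 8.77
i=1: S_1 = 8.77 + -1.57*1 = 7.2
i=2: S_2 = 8.77 + -1.57*2 = 5.63
i=3: S_3 = 8.77 + -1.57*3 = 4.06
The first 4 terms are: [8.77, 7.2, 5.63, 4.06]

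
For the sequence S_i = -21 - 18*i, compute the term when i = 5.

S_5 = -21 + -18*5 = -21 + -90 = -111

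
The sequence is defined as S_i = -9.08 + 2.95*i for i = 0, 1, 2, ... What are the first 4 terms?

This is an arithmetic sequence.
i=0: S_0 = -9.08 + 2.95*0 = -9.08
i=1: S_1 = -9.08 + 2.95*1 = -6.13
i=2: S_2 = -9.08 + 2.95*2 = -3.18
i=3: S_3 = -9.08 + 2.95*3 = -0.23
The first 4 terms are: [-9.08, -6.13, -3.18, -0.23]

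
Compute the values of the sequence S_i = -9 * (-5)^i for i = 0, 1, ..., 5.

This is a geometric sequence.
i=0: S_0 = -9 * (-5)^0 = -9
i=1: S_1 = -9 * (-5)^1 = 45
i=2: S_2 = -9 * (-5)^2 = -225
i=3: S_3 = -9 * (-5)^3 = 1125
i=4: S_4 = -9 * (-5)^4 = -5625
i=5: S_5 = -9 * (-5)^5 = 28125
The first 6 terms are: [-9, 45, -225, 1125, -5625, 28125]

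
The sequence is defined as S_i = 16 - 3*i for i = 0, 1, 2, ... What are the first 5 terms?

This is an arithmetic sequence.
i=0: S_0 = 16 + -3*0 = 16
i=1: S_1 = 16 + -3*1 = 13
i=2: S_2 = 16 + -3*2 = 10
i=3: S_3 = 16 + -3*3 = 7
i=4: S_4 = 16 + -3*4 = 4
The first 5 terms are: [16, 13, 10, 7, 4]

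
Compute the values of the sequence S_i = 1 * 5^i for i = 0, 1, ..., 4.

This is a geometric sequence.
i=0: S_0 = 1 * 5^0 = 1
i=1: S_1 = 1 * 5^1 = 5
i=2: S_2 = 1 * 5^2 = 25
i=3: S_3 = 1 * 5^3 = 125
i=4: S_4 = 1 * 5^4 = 625
The first 5 terms are: [1, 5, 25, 125, 625]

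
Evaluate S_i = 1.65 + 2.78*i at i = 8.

S_8 = 1.65 + 2.78*8 = 1.65 + 22.24 = 23.89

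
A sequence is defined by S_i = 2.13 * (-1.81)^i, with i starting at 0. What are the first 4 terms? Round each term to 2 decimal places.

This is a geometric sequence.
i=0: S_0 = 2.13 * (-1.81)^0 = 2.13
i=1: S_1 = 2.13 * (-1.81)^1 ≈ -3.86
i=2: S_2 = 2.13 * (-1.81)^2 ≈ 6.98
i=3: S_3 = 2.13 * (-1.81)^3 ≈ -12.63
The first 4 terms are: [2.13, -3.86, 6.98, -12.63]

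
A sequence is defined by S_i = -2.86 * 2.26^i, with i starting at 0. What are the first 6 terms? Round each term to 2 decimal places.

This is a geometric sequence.
i=0: S_0 = -2.86 * 2.26^0 = -2.86
i=1: S_1 = -2.86 * 2.26^1 ≈ -6.46
i=2: S_2 = -2.86 * 2.26^2 ≈ -14.61
i=3: S_3 = -2.86 * 2.26^3 ≈ -33.01
i=4: S_4 = -2.86 * 2.26^4 ≈ -74.61
i=5: S_5 = -2.86 * 2.26^5 ≈ -168.62
The first 6 terms are: [-2.86, -6.46, -14.61, -33.01, -74.61, -168.62]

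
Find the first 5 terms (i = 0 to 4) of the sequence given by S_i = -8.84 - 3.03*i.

This is an arithmetic sequence.
i=0: S_0 = -8.84 + -3.03*0 = -8.84
i=1: S_1 = -8.84 + -3.03*1 = -11.87
i=2: S_2 = -8.84 + -3.03*2 = -14.9
i=3: S_3 = -8.84 + -3.03*3 = -17.93
i=4: S_4 = -8.84 + -3.03*4 = -20.96
The first 5 terms are: [-8.84, -11.87, -14.9, -17.93, -20.96]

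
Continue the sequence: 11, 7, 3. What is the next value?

Differences: 7 - 11 = -4
This is an arithmetic sequence with common difference d = -4.
Next term = 3 + -4 = -1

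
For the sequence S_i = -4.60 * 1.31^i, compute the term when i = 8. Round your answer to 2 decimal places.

S_8 = -4.6 * 1.31^8 ≈ -4.6 * 8.673 ≈ -39.9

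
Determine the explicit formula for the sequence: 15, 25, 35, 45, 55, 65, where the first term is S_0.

Check differences: 25 - 15 = 10
35 - 25 = 10
Common difference d = 10.
First term a = 15.
Formula: S_i = 15 + 10*i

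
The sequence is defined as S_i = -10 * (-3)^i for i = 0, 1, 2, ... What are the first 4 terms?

This is a geometric sequence.
i=0: S_0 = -10 * (-3)^0 = -10
i=1: S_1 = -10 * (-3)^1 = 30
i=2: S_2 = -10 * (-3)^2 = -90
i=3: S_3 = -10 * (-3)^3 = 270
The first 4 terms are: [-10, 30, -90, 270]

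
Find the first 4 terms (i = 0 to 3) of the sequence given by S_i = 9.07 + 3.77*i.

This is an arithmetic sequence.
i=0: S_0 = 9.07 + 3.77*0 = 9.07
i=1: S_1 = 9.07 + 3.77*1 = 12.84
i=2: S_2 = 9.07 + 3.77*2 = 16.61
i=3: S_3 = 9.07 + 3.77*3 = 20.38
The first 4 terms are: [9.07, 12.84, 16.61, 20.38]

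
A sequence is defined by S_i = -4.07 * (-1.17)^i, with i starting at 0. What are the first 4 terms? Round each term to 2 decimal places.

This is a geometric sequence.
i=0: S_0 = -4.07 * (-1.17)^0 = -4.07
i=1: S_1 = -4.07 * (-1.17)^1 ≈ 4.76
i=2: S_2 = -4.07 * (-1.17)^2 ≈ -5.57
i=3: S_3 = -4.07 * (-1.17)^3 ≈ 6.52
The first 4 terms are: [-4.07, 4.76, -5.57, 6.52]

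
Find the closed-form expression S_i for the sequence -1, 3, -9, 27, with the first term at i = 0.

Check ratios: 3 / -1 = -3.0
Common ratio r = -3.
First term a = -1.
Formula: S_i = -1 * (-3)^i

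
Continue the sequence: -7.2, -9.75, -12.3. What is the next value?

Differences: -9.75 - -7.2 = -2.55
This is an arithmetic sequence with common difference d = -2.55.
Next term = -12.3 + -2.55 = -14.85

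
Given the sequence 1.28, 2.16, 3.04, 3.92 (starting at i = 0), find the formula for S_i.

Check differences: 2.16 - 1.28 = 0.88
3.04 - 2.16 = 0.88
Common difference d = 0.88.
First term a = 1.28.
Formula: S_i = 1.28 + 0.88*i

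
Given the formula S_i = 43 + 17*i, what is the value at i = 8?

S_8 = 43 + 17*8 = 43 + 136 = 179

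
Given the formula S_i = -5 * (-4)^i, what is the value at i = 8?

S_8 = -5 * (-4)^8 = -5 * 65536 = -327680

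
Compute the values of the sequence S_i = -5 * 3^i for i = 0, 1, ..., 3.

This is a geometric sequence.
i=0: S_0 = -5 * 3^0 = -5
i=1: S_1 = -5 * 3^1 = -15
i=2: S_2 = -5 * 3^2 = -45
i=3: S_3 = -5 * 3^3 = -135
The first 4 terms are: [-5, -15, -45, -135]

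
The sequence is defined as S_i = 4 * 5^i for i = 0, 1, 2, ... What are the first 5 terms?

This is a geometric sequence.
i=0: S_0 = 4 * 5^0 = 4
i=1: S_1 = 4 * 5^1 = 20
i=2: S_2 = 4 * 5^2 = 100
i=3: S_3 = 4 * 5^3 = 500
i=4: S_4 = 4 * 5^4 = 2500
The first 5 terms are: [4, 20, 100, 500, 2500]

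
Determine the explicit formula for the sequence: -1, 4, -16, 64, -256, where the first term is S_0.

Check ratios: 4 / -1 = -4.0
Common ratio r = -4.
First term a = -1.
Formula: S_i = -1 * (-4)^i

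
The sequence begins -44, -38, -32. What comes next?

Differences: -38 - -44 = 6
This is an arithmetic sequence with common difference d = 6.
Next term = -32 + 6 = -26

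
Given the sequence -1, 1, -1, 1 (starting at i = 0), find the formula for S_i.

Check ratios: 1 / -1 = -1.0
Common ratio r = -1.
First term a = -1.
Formula: S_i = -1 * (-1)^i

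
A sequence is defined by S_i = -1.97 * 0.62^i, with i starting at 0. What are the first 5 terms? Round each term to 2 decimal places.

This is a geometric sequence.
i=0: S_0 = -1.97 * 0.62^0 = -1.97
i=1: S_1 = -1.97 * 0.62^1 ≈ -1.22
i=2: S_2 = -1.97 * 0.62^2 ≈ -0.76
i=3: S_3 = -1.97 * 0.62^3 ≈ -0.47
i=4: S_4 = -1.97 * 0.62^4 ≈ -0.29
The first 5 terms are: [-1.97, -1.22, -0.76, -0.47, -0.29]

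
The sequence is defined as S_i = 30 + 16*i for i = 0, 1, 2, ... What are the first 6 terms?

This is an arithmetic sequence.
i=0: S_0 = 30 + 16*0 = 30
i=1: S_1 = 30 + 16*1 = 46
i=2: S_2 = 30 + 16*2 = 62
i=3: S_3 = 30 + 16*3 = 78
i=4: S_4 = 30 + 16*4 = 94
i=5: S_5 = 30 + 16*5 = 110
The first 6 terms are: [30, 46, 62, 78, 94, 110]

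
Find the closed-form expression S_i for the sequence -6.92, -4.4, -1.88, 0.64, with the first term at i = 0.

Check differences: -4.4 - -6.92 = 2.52
-1.88 - -4.4 = 2.52
Common difference d = 2.52.
First term a = -6.92.
Formula: S_i = -6.92 + 2.52*i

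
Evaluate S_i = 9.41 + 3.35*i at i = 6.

S_6 = 9.41 + 3.35*6 = 9.41 + 20.1 = 29.51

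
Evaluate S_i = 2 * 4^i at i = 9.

S_9 = 2 * 4^9 = 2 * 262144 = 524288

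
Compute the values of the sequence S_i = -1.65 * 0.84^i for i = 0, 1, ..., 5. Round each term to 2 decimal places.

This is a geometric sequence.
i=0: S_0 = -1.65 * 0.84^0 = -1.65
i=1: S_1 = -1.65 * 0.84^1 ≈ -1.39
i=2: S_2 = -1.65 * 0.84^2 ≈ -1.16
i=3: S_3 = -1.65 * 0.84^3 ≈ -0.98
i=4: S_4 = -1.65 * 0.84^4 ≈ -0.82
i=5: S_5 = -1.65 * 0.84^5 ≈ -0.69
The first 6 terms are: [-1.65, -1.39, -1.16, -0.98, -0.82, -0.69]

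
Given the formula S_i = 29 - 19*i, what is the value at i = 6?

S_6 = 29 + -19*6 = 29 + -114 = -85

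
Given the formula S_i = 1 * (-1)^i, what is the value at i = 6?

S_6 = 1 * (-1)^6 = 1 * 1 = 1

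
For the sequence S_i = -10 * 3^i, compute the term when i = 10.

S_10 = -10 * 3^10 = -10 * 59049 = -590490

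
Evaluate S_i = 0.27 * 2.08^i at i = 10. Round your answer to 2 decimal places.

S_10 = 0.27 * 2.08^10 ≈ 0.27 * 1515.7701 ≈ 409.26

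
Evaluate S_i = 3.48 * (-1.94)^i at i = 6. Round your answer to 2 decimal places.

S_6 = 3.48 * (-1.94)^6 ≈ 3.48 * 53.3102 ≈ 185.52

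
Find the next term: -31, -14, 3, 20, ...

Differences: -14 - -31 = 17
This is an arithmetic sequence with common difference d = 17.
Next term = 20 + 17 = 37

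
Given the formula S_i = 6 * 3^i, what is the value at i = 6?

S_6 = 6 * 3^6 = 6 * 729 = 4374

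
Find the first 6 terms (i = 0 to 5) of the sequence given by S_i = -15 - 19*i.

This is an arithmetic sequence.
i=0: S_0 = -15 + -19*0 = -15
i=1: S_1 = -15 + -19*1 = -34
i=2: S_2 = -15 + -19*2 = -53
i=3: S_3 = -15 + -19*3 = -72
i=4: S_4 = -15 + -19*4 = -91
i=5: S_5 = -15 + -19*5 = -110
The first 6 terms are: [-15, -34, -53, -72, -91, -110]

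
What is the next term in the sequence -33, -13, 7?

Differences: -13 - -33 = 20
This is an arithmetic sequence with common difference d = 20.
Next term = 7 + 20 = 27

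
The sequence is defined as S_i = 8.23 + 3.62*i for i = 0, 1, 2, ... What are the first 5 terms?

This is an arithmetic sequence.
i=0: S_0 = 8.23 + 3.62*0 = 8.23
i=1: S_1 = 8.23 + 3.62*1 = 11.85
i=2: S_2 = 8.23 + 3.62*2 = 15.47
i=3: S_3 = 8.23 + 3.62*3 = 19.09
i=4: S_4 = 8.23 + 3.62*4 = 22.71
The first 5 terms are: [8.23, 11.85, 15.47, 19.09, 22.71]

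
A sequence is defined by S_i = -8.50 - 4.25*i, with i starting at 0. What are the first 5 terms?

This is an arithmetic sequence.
i=0: S_0 = -8.5 + -4.25*0 = -8.5
i=1: S_1 = -8.5 + -4.25*1 = -12.75
i=2: S_2 = -8.5 + -4.25*2 = -17.0
i=3: S_3 = -8.5 + -4.25*3 = -21.25
i=4: S_4 = -8.5 + -4.25*4 = -25.5
The first 5 terms are: [-8.5, -12.75, -17.0, -21.25, -25.5]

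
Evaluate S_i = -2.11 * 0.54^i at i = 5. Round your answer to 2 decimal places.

S_5 = -2.11 * 0.54^5 ≈ -2.11 * 0.0459 ≈ -0.1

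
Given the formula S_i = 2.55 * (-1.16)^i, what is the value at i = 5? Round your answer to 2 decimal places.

S_5 = 2.55 * (-1.16)^5 ≈ 2.55 * -2.1003 ≈ -5.36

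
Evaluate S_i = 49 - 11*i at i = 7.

S_7 = 49 + -11*7 = 49 + -77 = -28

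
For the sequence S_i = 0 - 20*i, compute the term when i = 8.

S_8 = 0 + -20*8 = 0 + -160 = -160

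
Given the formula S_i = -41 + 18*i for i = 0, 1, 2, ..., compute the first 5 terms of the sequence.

This is an arithmetic sequence.
i=0: S_0 = -41 + 18*0 = -41
i=1: S_1 = -41 + 18*1 = -23
i=2: S_2 = -41 + 18*2 = -5
i=3: S_3 = -41 + 18*3 = 13
i=4: S_4 = -41 + 18*4 = 31
The first 5 terms are: [-41, -23, -5, 13, 31]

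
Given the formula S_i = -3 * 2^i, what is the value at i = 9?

S_9 = -3 * 2^9 = -3 * 512 = -1536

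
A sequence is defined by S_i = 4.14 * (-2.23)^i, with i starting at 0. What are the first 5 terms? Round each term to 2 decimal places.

This is a geometric sequence.
i=0: S_0 = 4.14 * (-2.23)^0 = 4.14
i=1: S_1 = 4.14 * (-2.23)^1 ≈ -9.23
i=2: S_2 = 4.14 * (-2.23)^2 ≈ 20.59
i=3: S_3 = 4.14 * (-2.23)^3 ≈ -45.91
i=4: S_4 = 4.14 * (-2.23)^4 ≈ 102.38
The first 5 terms are: [4.14, -9.23, 20.59, -45.91, 102.38]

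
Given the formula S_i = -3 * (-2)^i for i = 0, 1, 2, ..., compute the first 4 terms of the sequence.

This is a geometric sequence.
i=0: S_0 = -3 * (-2)^0 = -3
i=1: S_1 = -3 * (-2)^1 = 6
i=2: S_2 = -3 * (-2)^2 = -12
i=3: S_3 = -3 * (-2)^3 = 24
The first 4 terms are: [-3, 6, -12, 24]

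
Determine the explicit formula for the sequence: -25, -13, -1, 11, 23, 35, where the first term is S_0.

Check differences: -13 - -25 = 12
-1 - -13 = 12
Common difference d = 12.
First term a = -25.
Formula: S_i = -25 + 12*i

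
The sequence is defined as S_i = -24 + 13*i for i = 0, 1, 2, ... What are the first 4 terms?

This is an arithmetic sequence.
i=0: S_0 = -24 + 13*0 = -24
i=1: S_1 = -24 + 13*1 = -11
i=2: S_2 = -24 + 13*2 = 2
i=3: S_3 = -24 + 13*3 = 15
The first 4 terms are: [-24, -11, 2, 15]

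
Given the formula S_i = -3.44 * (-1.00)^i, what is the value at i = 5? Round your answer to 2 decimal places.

S_5 = -3.44 * (-1.0)^5 = -3.44 * -1 = 3.44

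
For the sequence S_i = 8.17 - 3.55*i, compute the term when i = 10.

S_10 = 8.17 + -3.55*10 = 8.17 + -35.5 = -27.33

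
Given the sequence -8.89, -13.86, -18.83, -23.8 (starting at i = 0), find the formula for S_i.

Check differences: -13.86 - -8.89 = -4.97
-18.83 - -13.86 = -4.97
Common difference d = -4.97.
First term a = -8.89.
Formula: S_i = -8.89 - 4.97*i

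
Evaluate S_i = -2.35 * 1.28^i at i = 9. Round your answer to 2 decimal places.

S_9 = -2.35 * 1.28^9 ≈ -2.35 * 9.2234 ≈ -21.67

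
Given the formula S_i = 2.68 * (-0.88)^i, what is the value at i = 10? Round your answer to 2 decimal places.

S_10 = 2.68 * (-0.88)^10 ≈ 2.68 * 0.2785 ≈ 0.75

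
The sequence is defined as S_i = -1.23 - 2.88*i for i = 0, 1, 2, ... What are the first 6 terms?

This is an arithmetic sequence.
i=0: S_0 = -1.23 + -2.88*0 = -1.23
i=1: S_1 = -1.23 + -2.88*1 = -4.11
i=2: S_2 = -1.23 + -2.88*2 = -6.99
i=3: S_3 = -1.23 + -2.88*3 = -9.87
i=4: S_4 = -1.23 + -2.88*4 = -12.75
i=5: S_5 = -1.23 + -2.88*5 = -15.63
The first 6 terms are: [-1.23, -4.11, -6.99, -9.87, -12.75, -15.63]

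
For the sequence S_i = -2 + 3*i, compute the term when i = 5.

S_5 = -2 + 3*5 = -2 + 15 = 13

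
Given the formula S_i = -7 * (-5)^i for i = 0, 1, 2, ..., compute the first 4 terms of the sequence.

This is a geometric sequence.
i=0: S_0 = -7 * (-5)^0 = -7
i=1: S_1 = -7 * (-5)^1 = 35
i=2: S_2 = -7 * (-5)^2 = -175
i=3: S_3 = -7 * (-5)^3 = 875
The first 4 terms are: [-7, 35, -175, 875]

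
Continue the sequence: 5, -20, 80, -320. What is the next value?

Ratios: -20 / 5 = -4.0
This is a geometric sequence with common ratio r = -4.
Next term = -320 * -4 = 1280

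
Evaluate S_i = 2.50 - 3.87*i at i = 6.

S_6 = 2.5 + -3.87*6 = 2.5 + -23.22 = -20.72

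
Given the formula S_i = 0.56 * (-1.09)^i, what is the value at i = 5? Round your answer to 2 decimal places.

S_5 = 0.56 * (-1.09)^5 ≈ 0.56 * -1.5386 ≈ -0.86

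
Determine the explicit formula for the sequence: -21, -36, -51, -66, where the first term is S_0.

Check differences: -36 - -21 = -15
-51 - -36 = -15
Common difference d = -15.
First term a = -21.
Formula: S_i = -21 - 15*i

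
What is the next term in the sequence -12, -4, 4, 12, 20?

Differences: -4 - -12 = 8
This is an arithmetic sequence with common difference d = 8.
Next term = 20 + 8 = 28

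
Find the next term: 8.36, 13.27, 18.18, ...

Differences: 13.27 - 8.36 = 4.91
This is an arithmetic sequence with common difference d = 4.91.
Next term = 18.18 + 4.91 = 23.09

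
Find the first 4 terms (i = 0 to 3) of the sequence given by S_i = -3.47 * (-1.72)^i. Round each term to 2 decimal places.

This is a geometric sequence.
i=0: S_0 = -3.47 * (-1.72)^0 = -3.47
i=1: S_1 = -3.47 * (-1.72)^1 ≈ 5.97
i=2: S_2 = -3.47 * (-1.72)^2 ≈ -10.27
i=3: S_3 = -3.47 * (-1.72)^3 ≈ 17.66
The first 4 terms are: [-3.47, 5.97, -10.27, 17.66]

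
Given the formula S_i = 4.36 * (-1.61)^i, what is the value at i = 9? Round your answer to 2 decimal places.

S_9 = 4.36 * (-1.61)^9 ≈ 4.36 * -72.683 ≈ -316.9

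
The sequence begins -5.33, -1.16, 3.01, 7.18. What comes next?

Differences: -1.16 - -5.33 = 4.17
This is an arithmetic sequence with common difference d = 4.17.
Next term = 7.18 + 4.17 = 11.35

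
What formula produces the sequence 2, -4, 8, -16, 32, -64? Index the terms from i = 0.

Check ratios: -4 / 2 = -2.0
Common ratio r = -2.
First term a = 2.
Formula: S_i = 2 * (-2)^i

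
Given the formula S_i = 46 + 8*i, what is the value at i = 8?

S_8 = 46 + 8*8 = 46 + 64 = 110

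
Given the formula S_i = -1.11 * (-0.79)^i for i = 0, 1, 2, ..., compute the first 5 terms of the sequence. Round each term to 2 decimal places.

This is a geometric sequence.
i=0: S_0 = -1.11 * (-0.79)^0 = -1.11
i=1: S_1 = -1.11 * (-0.79)^1 ≈ 0.88
i=2: S_2 = -1.11 * (-0.79)^2 ≈ -0.69
i=3: S_3 = -1.11 * (-0.79)^3 ≈ 0.55
i=4: S_4 = -1.11 * (-0.79)^4 ≈ -0.43
The first 5 terms are: [-1.11, 0.88, -0.69, 0.55, -0.43]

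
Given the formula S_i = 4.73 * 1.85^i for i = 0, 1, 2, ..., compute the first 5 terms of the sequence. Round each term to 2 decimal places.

This is a geometric sequence.
i=0: S_0 = 4.73 * 1.85^0 = 4.73
i=1: S_1 = 4.73 * 1.85^1 ≈ 8.75
i=2: S_2 = 4.73 * 1.85^2 ≈ 16.19
i=3: S_3 = 4.73 * 1.85^3 ≈ 29.95
i=4: S_4 = 4.73 * 1.85^4 ≈ 55.4
The first 5 terms are: [4.73, 8.75, 16.19, 29.95, 55.4]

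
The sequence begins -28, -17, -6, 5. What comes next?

Differences: -17 - -28 = 11
This is an arithmetic sequence with common difference d = 11.
Next term = 5 + 11 = 16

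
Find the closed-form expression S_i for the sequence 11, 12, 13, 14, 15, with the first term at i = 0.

Check differences: 12 - 11 = 1
13 - 12 = 1
Common difference d = 1.
First term a = 11.
Formula: S_i = 11 + 1*i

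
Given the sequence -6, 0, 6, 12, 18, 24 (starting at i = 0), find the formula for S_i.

Check differences: 0 - -6 = 6
6 - 0 = 6
Common difference d = 6.
First term a = -6.
Formula: S_i = -6 + 6*i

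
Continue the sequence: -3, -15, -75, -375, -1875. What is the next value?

Ratios: -15 / -3 = 5.0
This is a geometric sequence with common ratio r = 5.
Next term = -1875 * 5 = -9375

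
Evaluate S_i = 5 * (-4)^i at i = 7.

S_7 = 5 * (-4)^7 = 5 * -16384 = -81920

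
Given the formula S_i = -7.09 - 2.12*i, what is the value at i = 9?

S_9 = -7.09 + -2.12*9 = -7.09 + -19.08 = -26.17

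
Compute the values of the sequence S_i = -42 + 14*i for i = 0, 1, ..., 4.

This is an arithmetic sequence.
i=0: S_0 = -42 + 14*0 = -42
i=1: S_1 = -42 + 14*1 = -28
i=2: S_2 = -42 + 14*2 = -14
i=3: S_3 = -42 + 14*3 = 0
i=4: S_4 = -42 + 14*4 = 14
The first 5 terms are: [-42, -28, -14, 0, 14]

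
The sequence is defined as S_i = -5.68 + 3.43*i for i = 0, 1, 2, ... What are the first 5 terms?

This is an arithmetic sequence.
i=0: S_0 = -5.68 + 3.43*0 = -5.68
i=1: S_1 = -5.68 + 3.43*1 = -2.25
i=2: S_2 = -5.68 + 3.43*2 = 1.18
i=3: S_3 = -5.68 + 3.43*3 = 4.61
i=4: S_4 = -5.68 + 3.43*4 = 8.04
The first 5 terms are: [-5.68, -2.25, 1.18, 4.61, 8.04]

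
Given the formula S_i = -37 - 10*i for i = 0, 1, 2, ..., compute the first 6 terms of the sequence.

This is an arithmetic sequence.
i=0: S_0 = -37 + -10*0 = -37
i=1: S_1 = -37 + -10*1 = -47
i=2: S_2 = -37 + -10*2 = -57
i=3: S_3 = -37 + -10*3 = -67
i=4: S_4 = -37 + -10*4 = -77
i=5: S_5 = -37 + -10*5 = -87
The first 6 terms are: [-37, -47, -57, -67, -77, -87]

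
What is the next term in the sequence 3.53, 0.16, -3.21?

Differences: 0.16 - 3.53 = -3.37
This is an arithmetic sequence with common difference d = -3.37.
Next term = -3.21 + -3.37 = -6.58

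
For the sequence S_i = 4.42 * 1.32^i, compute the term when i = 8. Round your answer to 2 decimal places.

S_8 = 4.42 * 1.32^8 ≈ 4.42 * 9.217 ≈ 40.74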